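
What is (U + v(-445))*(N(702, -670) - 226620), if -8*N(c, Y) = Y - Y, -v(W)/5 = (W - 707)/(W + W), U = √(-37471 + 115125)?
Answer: 130533120/89 - 226620*√77654 ≈ -6.1684e+7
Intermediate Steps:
U = √77654 ≈ 278.66
v(W) = -5*(-707 + W)/(2*W) (v(W) = -5*(W - 707)/(W + W) = -5*(-707 + W)/(2*W))
N(c, Y) = 0 (N(c, Y) = -(Y - Y)/8 = -⅛*0 = 0)
(U + v(-445))*(N(702, -670) - 226620) = (√77654 + (5/2)*(707 - 1*(-445))/(-445))*(0 - 226620) = (√77654 + (5/2)*(-1/445)*(707 + 445))*(-226620) = (√77654 + (5/2)*(-1/445)*1152)*(-226620) = (√77654 - 576/89)*(-226620) = (-576/89 + √77654)*(-226620) = 130533120/89 - 226620*√77654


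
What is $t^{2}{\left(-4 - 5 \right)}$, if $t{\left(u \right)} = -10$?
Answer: $100$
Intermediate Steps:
$t^{2}{\left(-4 - 5 \right)} = \left(-10\right)^{2} = 100$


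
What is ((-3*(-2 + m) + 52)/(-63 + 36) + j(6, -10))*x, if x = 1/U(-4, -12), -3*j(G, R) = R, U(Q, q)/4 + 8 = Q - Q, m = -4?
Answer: -5/216 ≈ -0.023148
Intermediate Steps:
U(Q, q) = -32 (U(Q, q) = -32 + 4*(Q - Q) = -32 + 4*0 = -32 + 0 = -32)
j(G, R) = -R/3
x = -1/32 (x = 1/(-32) = -1/32 ≈ -0.031250)
((-3*(-2 + m) + 52)/(-63 + 36) + j(6, -10))*x = ((-3*(-2 - 4) + 52)/(-63 + 36) - ⅓*(-10))*(-1/32) = ((-3*(-6) + 52)/(-27) + 10/3)*(-1/32) = ((18 + 52)*(-1/27) + 10/3)*(-1/32) = (70*(-1/27) + 10/3)*(-1/32) = (-70/27 + 10/3)*(-1/32) = (20/27)*(-1/32) = -5/216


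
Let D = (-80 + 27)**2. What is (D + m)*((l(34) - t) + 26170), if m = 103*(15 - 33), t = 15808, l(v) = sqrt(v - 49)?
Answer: 9895710 + 955*I*sqrt(15) ≈ 9.8957e+6 + 3698.7*I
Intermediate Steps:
l(v) = sqrt(-49 + v)
D = 2809 (D = (-53)**2 = 2809)
m = -1854 (m = 103*(-18) = -1854)
(D + m)*((l(34) - t) + 26170) = (2809 - 1854)*((sqrt(-49 + 34) - 1*15808) + 26170) = 955*((sqrt(-15) - 15808) + 26170) = 955*((I*sqrt(15) - 15808) + 26170) = 955*((-15808 + I*sqrt(15)) + 26170) = 955*(10362 + I*sqrt(15)) = 9895710 + 955*I*sqrt(15)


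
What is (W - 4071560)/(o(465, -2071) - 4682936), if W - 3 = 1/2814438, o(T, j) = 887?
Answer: 11459144739965/13177336623462 ≈ 0.86961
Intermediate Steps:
W = 8443315/2814438 (W = 3 + 1/2814438 = 8443315/2814438 ≈ 3.0000)
(W - 4071560)/(o(465, -2071) - 4682936) = (8443315/2814438 - 4071560)/(887 - 4682936) = -11459144739965/2814438/(-4682049) = -11459144739965/2814438*(-1/4682049) = 11459144739965/13177336623462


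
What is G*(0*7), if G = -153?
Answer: 0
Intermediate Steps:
G*(0*7) = -0*7 = -153*0 = 0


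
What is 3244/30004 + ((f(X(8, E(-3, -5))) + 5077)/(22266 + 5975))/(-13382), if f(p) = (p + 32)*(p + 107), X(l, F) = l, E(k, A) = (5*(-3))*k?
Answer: 306421394105/2834785886062 ≈ 0.10809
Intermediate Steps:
E(k, A) = -15*k
f(p) = (32 + p)*(107 + p)
3244/30004 + ((f(X(8, E(-3, -5))) + 5077)/(22266 + 5975))/(-13382) = 3244/30004 + (((3424 + 8² + 139*8) + 5077)/(22266 + 5975))/(-13382) = 3244*(1/30004) + (((3424 + 64 + 1112) + 5077)/28241)*(-1/13382) = 811/7501 + ((4600 + 5077)*(1/28241))*(-1/13382) = 811/7501 + (9677*(1/28241))*(-1/13382) = 811/7501 + (9677/28241)*(-1/13382) = 811/7501 - 9677/377921062 = 306421394105/2834785886062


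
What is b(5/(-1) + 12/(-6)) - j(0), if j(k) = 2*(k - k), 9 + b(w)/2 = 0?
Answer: -18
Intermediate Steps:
b(w) = -18 (b(w) = -18 + 2*0 = -18 + 0 = -18)
j(k) = 0 (j(k) = 2*0 = 0)
b(5/(-1) + 12/(-6)) - j(0) = -18 - 1*0 = -18 + 0 = -18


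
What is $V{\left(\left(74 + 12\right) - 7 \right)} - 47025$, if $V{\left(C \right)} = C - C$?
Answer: $-47025$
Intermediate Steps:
$V{\left(C \right)} = 0$
$V{\left(\left(74 + 12\right) - 7 \right)} - 47025 = 0 - 47025 = -47025$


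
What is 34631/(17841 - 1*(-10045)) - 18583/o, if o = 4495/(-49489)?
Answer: 25645629536427/125347570 ≈ 2.0460e+5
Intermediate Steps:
o = -4495/49489 (o = 4495*(-1/49489) = -4495/49489 ≈ -0.090828)
34631/(17841 - 1*(-10045)) - 18583/o = 34631/(17841 - 1*(-10045)) - 18583/(-4495/49489) = 34631/(17841 + 10045) - 18583*(-49489/4495) = 34631/27886 + 919654087/4495 = 25645629536427/125347570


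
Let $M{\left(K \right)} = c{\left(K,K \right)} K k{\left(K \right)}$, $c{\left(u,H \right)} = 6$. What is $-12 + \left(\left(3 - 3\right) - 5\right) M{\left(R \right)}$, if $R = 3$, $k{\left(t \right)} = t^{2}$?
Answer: $-822$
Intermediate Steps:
$M{\left(K \right)} = 6 K^{3}$ ($M{\left(K \right)} = 6 K K^{2} = 6 K^{3}$)
$-12 + \left(\left(3 - 3\right) - 5\right) M{\left(R \right)} = -12 + \left(\left(3 - 3\right) - 5\right) 6 \cdot 3^{3} = -12 + \left(0 - 5\right) 6 \cdot 27 = -12 - 810 = -822$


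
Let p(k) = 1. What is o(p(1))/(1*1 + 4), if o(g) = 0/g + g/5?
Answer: 1/25 ≈ 0.040000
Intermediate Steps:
o(g) = g/5 (o(g) = 0 + g*(⅕) = 0 + g/5 = g/5)
o(p(1))/(1*1 + 4) = ((⅕)*1)/(1*1 + 4) = (⅕)/(1 + 4) = (⅕)/5 = (⅕)*(⅕) = 1/25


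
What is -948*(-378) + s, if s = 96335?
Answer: 454679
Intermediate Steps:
-948*(-378) + s = -948*(-378) + 96335 = 358344 + 96335 = 454679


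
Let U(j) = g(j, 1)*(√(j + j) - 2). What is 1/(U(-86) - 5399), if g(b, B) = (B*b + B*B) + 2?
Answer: I/(-5233*I + 166*√43) ≈ -0.00018317 + 3.8102e-5*I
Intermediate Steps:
g(b, B) = 2 + B² + B*b (g(b, B) = (B*b + B²) + 2 = (B² + B*b) + 2 = 2 + B² + B*b)
U(j) = (-2 + √2*√j)*(3 + j) (U(j) = (2 + 1² + 1*j)*(√(j + j) - 2) = (2 + 1 + j)*(√(2*j) - 2) = (3 + j)*(√2*√j - 2) = (3 + j)*(-2 + √2*√j) = (-2 + √2*√j)*(3 + j))
1/(U(-86) - 5399) = 1/((-2 + √2*√(-86))*(3 - 86) - 5399) = 1/((-2 + √2*(I*√86))*(-83) - 5399) = 1/((-2 + 2*I*√43)*(-83) - 5399) = 1/((166 - 166*I*√43) - 5399) = 1/(-5233 - 166*I*√43)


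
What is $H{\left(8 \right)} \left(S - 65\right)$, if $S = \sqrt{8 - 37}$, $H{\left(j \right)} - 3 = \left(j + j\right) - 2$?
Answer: $-1105 + 17 i \sqrt{29} \approx -1105.0 + 91.548 i$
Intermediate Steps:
$H{\left(j \right)} = 1 + 2 j$ ($H{\left(j \right)} = 3 + \left(\left(j + j\right) - 2\right) = 3 + \left(2 j - 2\right) = 3 + \left(-2 + 2 j\right) = 1 + 2 j$)
$S = i \sqrt{29}$ ($S = \sqrt{-29} = i \sqrt{29} \approx 5.3852 i$)
$H{\left(8 \right)} \left(S - 65\right) = \left(1 + 2 \cdot 8\right) \left(i \sqrt{29} - 65\right) = \left(1 + 16\right) \left(-65 + i \sqrt{29}\right) = 17 \left(-65 + i \sqrt{29}\right) = -1105 + 17 i \sqrt{29}$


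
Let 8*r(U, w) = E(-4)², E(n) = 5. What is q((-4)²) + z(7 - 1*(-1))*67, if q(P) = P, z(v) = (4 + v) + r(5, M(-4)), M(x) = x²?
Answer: 8235/8 ≈ 1029.4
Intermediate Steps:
r(U, w) = 25/8 (r(U, w) = (⅛)*5² = (⅛)*25 = 25/8)
z(v) = 57/8 + v (z(v) = (4 + v) + 25/8 = 57/8 + v)
q((-4)²) + z(7 - 1*(-1))*67 = (-4)² + (57/8 + (7 - 1*(-1)))*67 = 16 + (57/8 + (7 + 1))*67 = 16 + (57/8 + 8)*67 = 16 + (121/8)*67 = 16 + 8107/8 = 8235/8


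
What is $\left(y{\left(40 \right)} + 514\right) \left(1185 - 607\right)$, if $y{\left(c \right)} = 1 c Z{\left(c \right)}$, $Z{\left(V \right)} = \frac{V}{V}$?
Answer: $320212$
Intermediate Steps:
$Z{\left(V \right)} = 1$
$y{\left(c \right)} = c$ ($y{\left(c \right)} = 1 c 1 = c 1 = c$)
$\left(y{\left(40 \right)} + 514\right) \left(1185 - 607\right) = \left(40 + 514\right) \left(1185 - 607\right) = 554 \cdot 578 = 320212$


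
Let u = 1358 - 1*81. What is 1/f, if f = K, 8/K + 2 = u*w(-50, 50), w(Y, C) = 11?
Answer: 14045/8 ≈ 1755.6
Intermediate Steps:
u = 1277 (u = 1358 - 81 = 1277)
K = 8/14045 (K = 8/(-2 + 1277*11) = 8/(-2 + 14047) = 8/14045 ≈ 0.00056960)
f = 8/14045 ≈ 0.00056960
1/f = 1/(8/14045) = 14045/8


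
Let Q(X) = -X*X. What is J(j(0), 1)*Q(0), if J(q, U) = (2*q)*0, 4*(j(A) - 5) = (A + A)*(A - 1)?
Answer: 0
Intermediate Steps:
Q(X) = -X**2
j(A) = 5 + A*(-1 + A)/2 (j(A) = 5 + ((A + A)*(A - 1))/4 = 5 + ((2*A)*(-1 + A))/4 = 5 + (2*A*(-1 + A))/4 = 5 + A*(-1 + A)/2)
J(q, U) = 0
J(j(0), 1)*Q(0) = 0*(-1*0**2) = 0*(-1*0) = 0*0 = 0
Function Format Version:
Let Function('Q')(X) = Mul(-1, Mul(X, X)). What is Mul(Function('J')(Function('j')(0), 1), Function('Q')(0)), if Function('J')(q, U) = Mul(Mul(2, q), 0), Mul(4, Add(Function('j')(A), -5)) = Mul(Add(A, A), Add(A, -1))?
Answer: 0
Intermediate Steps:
Function('Q')(X) = Mul(-1, Pow(X, 2))
Function('j')(A) = Add(5, Mul(Rational(1, 2), A, Add(-1, A))) (Function('j')(A) = Add(5, Mul(Rational(1, 4), Mul(Add(A, A), Add(A, -1)))) = Add(5, Mul(Rational(1, 4), Mul(Mul(2, A), Add(-1, A)))) = Add(5, Mul(Rational(1, 4), Mul(2, A, Add(-1, A)))) = Add(5, Mul(Rational(1, 2), A, Add(-1, A))))
Function('J')(q, U) = 0
Mul(Function('J')(Function('j')(0), 1), Function('Q')(0)) = Mul(0, Mul(-1, Pow(0, 2))) = Mul(0, Mul(-1, 0)) = Mul(0, 0) = 0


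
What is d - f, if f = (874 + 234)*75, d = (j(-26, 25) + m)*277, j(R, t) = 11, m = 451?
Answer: 44874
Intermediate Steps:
d = 127974 (d = (11 + 451)*277 = 462*277 = 127974)
f = 83100 (f = 1108*75 = 83100)
d - f = 127974 - 1*83100 = 127974 - 83100 = 44874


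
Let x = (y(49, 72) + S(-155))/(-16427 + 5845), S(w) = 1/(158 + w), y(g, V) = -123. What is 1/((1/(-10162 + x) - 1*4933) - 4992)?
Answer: -161301242/1600914842723 ≈ -0.00010076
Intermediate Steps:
x = 184/15873 (x = (-123 + 1/(158 - 155))/(-16427 + 5845) = (-123 + 1/3)/(-10582) = (-123 + ⅓)*(-1/10582) = -368/3*(-1/10582) = 184/15873 ≈ 0.011592)
1/((1/(-10162 + x) - 1*4933) - 4992) = 1/((1/(-10162 + 184/15873) - 1*4933) - 4992) = 1/((1/(-161301242/15873) - 4933) - 4992) = 1/((-15873/161301242 - 4933) - 4992) = 1/(-795699042659/161301242 - 4992) = 1/(-1600914842723/161301242) = -161301242/1600914842723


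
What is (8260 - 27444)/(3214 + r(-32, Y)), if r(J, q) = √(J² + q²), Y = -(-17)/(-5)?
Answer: -1541434400/258219011 + 95920*√25889/258219011 ≈ -5.9097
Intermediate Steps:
Y = -17/5 (Y = -(-17)*(-1)/5 = -1*17/5 = -17/5 ≈ -3.4000)
(8260 - 27444)/(3214 + r(-32, Y)) = (8260 - 27444)/(3214 + √((-32)² + (-17/5)²)) = -19184/(3214 + √(1024 + 289/25)) = -19184/(3214 + √(25889/25)) = -19184/(3214 + √25889/5)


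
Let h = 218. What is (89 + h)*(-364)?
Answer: -111748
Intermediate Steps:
(89 + h)*(-364) = (89 + 218)*(-364) = 307*(-364) = -111748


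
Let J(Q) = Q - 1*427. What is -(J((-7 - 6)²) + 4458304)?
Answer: -4458046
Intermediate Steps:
J(Q) = -427 + Q (J(Q) = Q - 427 = -427 + Q)
-(J((-7 - 6)²) + 4458304) = -((-427 + (-7 - 6)²) + 4458304) = -((-427 + (-13)²) + 4458304) = -((-427 + 169) + 4458304) = -(-258 + 4458304) = -1*4458046 = -4458046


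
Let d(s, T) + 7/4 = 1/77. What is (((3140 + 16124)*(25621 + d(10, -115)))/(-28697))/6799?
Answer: -5428824304/2146219933 ≈ -2.5295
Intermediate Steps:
d(s, T) = -535/308 (d(s, T) = -7/4 + 1/77 = -535/308)
(((3140 + 16124)*(25621 + d(10, -115)))/(-28697))/6799 = (((3140 + 16124)*(25621 - 535/308))/(-28697))/6799 = ((19264*(7890733/308))*(-1/28697))*(1/6799) = ((5428824304/11)*(-1/28697))*(1/6799) = -5428824304/315667*1/6799 = -5428824304/2146219933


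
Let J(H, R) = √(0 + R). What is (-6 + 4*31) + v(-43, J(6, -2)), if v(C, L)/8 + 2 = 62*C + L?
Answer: -21226 + 8*I*√2 ≈ -21226.0 + 11.314*I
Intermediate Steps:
J(H, R) = √R
v(C, L) = -16 + 8*L + 496*C (v(C, L) = -16 + 8*(62*C + L) = -16 + 8*(L + 62*C) = -16 + (8*L + 496*C) = -16 + 8*L + 496*C)
(-6 + 4*31) + v(-43, J(6, -2)) = (-6 + 4*31) + (-16 + 8*√(-2) + 496*(-43)) = (-6 + 124) + (-16 + 8*(I*√2) - 21328) = 118 + (-16 + 8*I*√2 - 21328) = 118 + (-21344 + 8*I*√2) = -21226 + 8*I*√2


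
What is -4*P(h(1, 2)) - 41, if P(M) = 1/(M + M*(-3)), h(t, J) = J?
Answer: -40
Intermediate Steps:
P(M) = -1/(2*M) (P(M) = 1/(M - 3*M) = 1/(-2*M) = -1/(2*M))
-4*P(h(1, 2)) - 41 = -(-2)/2 - 41 = -4*(-¼) - 41 = 1 - 41 = -40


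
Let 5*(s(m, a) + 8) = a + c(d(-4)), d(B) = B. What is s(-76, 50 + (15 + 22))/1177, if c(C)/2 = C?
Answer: 39/5885 ≈ 0.0066270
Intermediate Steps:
c(C) = 2*C
s(m, a) = -48/5 + a/5 (s(m, a) = -8 + (a + 2*(-4))/5 = -8 + (a - 8)/5 = -8 + (-8 + a)/5 = -8 + (-8/5 + a/5) = -48/5 + a/5)
s(-76, 50 + (15 + 22))/1177 = (-48/5 + (50 + (15 + 22))/5)/1177 = (-48/5 + (50 + 37)/5)*(1/1177) = (-48/5 + (1/5)*87)*(1/1177) = (-48/5 + 87/5)*(1/1177) = (39/5)*(1/1177) = 39/5885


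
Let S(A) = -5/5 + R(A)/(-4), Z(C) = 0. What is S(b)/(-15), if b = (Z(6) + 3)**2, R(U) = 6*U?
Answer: 29/30 ≈ 0.96667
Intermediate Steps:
b = 9 (b = (0 + 3)**2 = 3**2 = 9)
S(A) = -1 - 3*A/2 (S(A) = -5/5 + (6*A)/(-4) = -5*1/5 + (6*A)*(-1/4) = -1 - 3*A/2)
S(b)/(-15) = (-1 - 3/2*9)/(-15) = (-1 - 27/2)*(-1/15) = -29/2*(-1/15) = 29/30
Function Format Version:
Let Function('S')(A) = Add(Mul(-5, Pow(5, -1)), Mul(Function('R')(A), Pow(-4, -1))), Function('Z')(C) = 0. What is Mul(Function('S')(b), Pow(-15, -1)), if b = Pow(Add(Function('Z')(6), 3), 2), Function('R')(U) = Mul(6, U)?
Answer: Rational(29, 30) ≈ 0.96667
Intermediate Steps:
b = 9 (b = Pow(Add(0, 3), 2) = Pow(3, 2) = 9)
Function('S')(A) = Add(-1, Mul(Rational(-3, 2), A)) (Function('S')(A) = Add(Mul(-5, Pow(5, -1)), Mul(Mul(6, A), Pow(-4, -1))) = Add(Mul(-5, Rational(1, 5)), Mul(Mul(6, A), Rational(-1, 4))) = Add(-1, Mul(Rational(-3, 2), A)))
Mul(Function('S')(b), Pow(-15, -1)) = Mul(Add(-1, Mul(Rational(-3, 2), 9)), Pow(-15, -1)) = Mul(Add(-1, Rational(-27, 2)), Rational(-1, 15)) = Mul(Rational(-29, 2), Rational(-1, 15)) = Rational(29, 30)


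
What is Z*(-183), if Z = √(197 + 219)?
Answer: -732*√26 ≈ -3732.5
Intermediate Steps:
Z = 4*√26 (Z = √416 = 4*√26 ≈ 20.396)
Z*(-183) = (4*√26)*(-183) = -732*√26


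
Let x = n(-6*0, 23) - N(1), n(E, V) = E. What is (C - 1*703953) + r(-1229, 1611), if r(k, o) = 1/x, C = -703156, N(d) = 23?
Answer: -32363508/23 ≈ -1.4071e+6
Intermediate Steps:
x = -23 (x = -6*0 - 1*23 = 0 - 23 = -23)
r(k, o) = -1/23 (r(k, o) = 1/(-23) = -1/23)
(C - 1*703953) + r(-1229, 1611) = (-703156 - 1*703953) - 1/23 = (-703156 - 703953) - 1/23 = -1407109 - 1/23 = -32363508/23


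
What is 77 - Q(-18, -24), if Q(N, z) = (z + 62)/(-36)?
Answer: 1405/18 ≈ 78.056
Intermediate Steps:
Q(N, z) = -31/18 - z/36 (Q(N, z) = (62 + z)*(-1/36) = -31/18 - z/36)
77 - Q(-18, -24) = 77 - (-31/18 - 1/36*(-24)) = 77 - (-31/18 + ⅔) = 77 - 1*(-19/18) = 77 + 19/18 = 1405/18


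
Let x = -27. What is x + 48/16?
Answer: -24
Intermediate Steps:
x + 48/16 = -27 + 48/16 = -27 + 48*(1/16) = -27 + 3 = -24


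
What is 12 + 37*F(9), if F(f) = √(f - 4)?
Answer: 12 + 37*√5 ≈ 94.734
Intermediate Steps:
F(f) = √(-4 + f)
12 + 37*F(9) = 12 + 37*√(-4 + 9) = 12 + 37*√5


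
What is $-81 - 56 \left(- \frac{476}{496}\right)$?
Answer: $- \frac{845}{31} \approx -27.258$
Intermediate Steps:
$-81 - 56 \left(- \frac{476}{496}\right) = -81 - 56 \left(\left(-476\right) \frac{1}{496}\right) = -81 - - \frac{1666}{31} = -81 + \frac{1666}{31} = - \frac{845}{31}$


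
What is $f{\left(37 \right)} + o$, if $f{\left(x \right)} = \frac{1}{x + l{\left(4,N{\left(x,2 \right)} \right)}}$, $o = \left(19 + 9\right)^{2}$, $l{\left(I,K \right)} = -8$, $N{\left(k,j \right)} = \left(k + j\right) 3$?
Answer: $\frac{22737}{29} \approx 784.03$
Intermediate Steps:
$N{\left(k,j \right)} = 3 j + 3 k$ ($N{\left(k,j \right)} = \left(j + k\right) 3 = 3 j + 3 k$)
$o = 784$ ($o = 28^{2} = 784$)
$f{\left(x \right)} = \frac{1}{-8 + x}$ ($f{\left(x \right)} = \frac{1}{x - 8} = \frac{1}{-8 + x}$)
$f{\left(37 \right)} + o = \frac{1}{-8 + 37} + 784 = \frac{1}{29} + 784 = \frac{22737}{29}$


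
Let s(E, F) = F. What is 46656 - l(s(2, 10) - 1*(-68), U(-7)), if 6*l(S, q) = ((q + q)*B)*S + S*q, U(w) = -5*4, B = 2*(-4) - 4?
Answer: 40676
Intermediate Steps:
B = -12 (B = -8 - 4 = -12)
U(w) = -20
l(S, q) = -23*S*q/6 (l(S, q) = (((q + q)*(-12))*S + S*q)/6 = (((2*q)*(-12))*S + S*q)/6 = ((-24*q)*S + S*q)/6 = (-24*S*q + S*q)/6 = (-23*S*q)/6 = -23*S*q/6)
46656 - l(s(2, 10) - 1*(-68), U(-7)) = 46656 - (-23)*(10 - 1*(-68))*(-20)/6 = 46656 - (-23)*(10 + 68)*(-20)/6 = 46656 - (-23)*78*(-20)/6 = 46656 - 1*5980 = 46656 - 5980 = 40676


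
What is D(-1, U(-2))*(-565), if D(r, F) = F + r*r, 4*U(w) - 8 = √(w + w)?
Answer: -1695 - 565*I/2 ≈ -1695.0 - 282.5*I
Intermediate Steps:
U(w) = 2 + √2*√w/4 (U(w) = 2 + √(w + w)/4 = 2 + √(2*w)/4 = 2 + (√2*√w)/4 = 2 + √2*√w/4)
D(r, F) = F + r²
D(-1, U(-2))*(-565) = ((2 + √2*√(-2)/4) + (-1)²)*(-565) = ((2 + √2*(I*√2)/4) + 1)*(-565) = ((2 + I/2) + 1)*(-565) = (3 + I/2)*(-565) = -1695 - 565*I/2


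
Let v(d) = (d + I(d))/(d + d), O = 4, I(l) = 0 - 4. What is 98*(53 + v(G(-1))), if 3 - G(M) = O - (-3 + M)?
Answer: 26411/5 ≈ 5282.2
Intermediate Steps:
I(l) = -4
G(M) = -4 + M (G(M) = 3 - (4 - (-3 + M)) = 3 - (4 + (3 - M)) = 3 - (7 - M) = 3 + (-7 + M) = -4 + M)
v(d) = (-4 + d)/(2*d) (v(d) = (d - 4)/(d + d) = (-4 + d)/((2*d)) = (-4 + d)*(1/(2*d)) = (-4 + d)/(2*d))
98*(53 + v(G(-1))) = 98*(53 + (-4 + (-4 - 1))/(2*(-4 - 1))) = 98*(53 + (½)*(-4 - 5)/(-5)) = 98*(53 + (½)*(-⅕)*(-9)) = 98*(53 + 9/10) = 98*(539/10) = 26411/5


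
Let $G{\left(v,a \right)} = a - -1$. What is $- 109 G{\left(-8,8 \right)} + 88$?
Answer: $-893$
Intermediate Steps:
$G{\left(v,a \right)} = 1 + a$ ($G{\left(v,a \right)} = a + 1 = 1 + a$)
$- 109 G{\left(-8,8 \right)} + 88 = - 109 \left(1 + 8\right) + 88 = \left(-109\right) 9 + 88 = -981 + 88 = -893$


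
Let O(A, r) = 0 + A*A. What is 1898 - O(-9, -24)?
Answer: 1817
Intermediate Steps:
O(A, r) = A² (O(A, r) = 0 + A² = A²)
1898 - O(-9, -24) = 1898 - 1*(-9)² = 1898 - 1*81 = 1898 - 81 = 1817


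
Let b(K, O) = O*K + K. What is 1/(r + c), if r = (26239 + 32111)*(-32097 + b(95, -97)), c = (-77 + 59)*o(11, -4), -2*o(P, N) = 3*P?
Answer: -1/2405011653 ≈ -4.1580e-10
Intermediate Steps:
b(K, O) = K + K*O (b(K, O) = K*O + K = K + K*O)
o(P, N) = -3*P/2
c = 297 (c = (-77 + 59)*(-3/2*11) = -18*(-33/2) = 297)
r = -2405011950 (r = (26239 + 32111)*(-32097 + 95*(1 - 97)) = 58350*(-32097 + 95*(-96)) = 58350*(-32097 - 9120) = 58350*(-41217) = -2405011950)
1/(r + c) = 1/(-2405011950 + 297) = 1/(-2405011653) = -1/2405011653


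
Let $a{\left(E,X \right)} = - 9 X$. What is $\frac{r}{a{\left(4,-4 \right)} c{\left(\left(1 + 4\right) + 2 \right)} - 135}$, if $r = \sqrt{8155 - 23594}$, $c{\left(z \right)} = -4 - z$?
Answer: $- \frac{i \sqrt{15439}}{531} \approx - 0.234 i$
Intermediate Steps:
$r = i \sqrt{15439}$ ($r = \sqrt{-15439} = i \sqrt{15439} \approx 124.25 i$)
$\frac{r}{a{\left(4,-4 \right)} c{\left(\left(1 + 4\right) + 2 \right)} - 135} = \frac{i \sqrt{15439}}{\left(-9\right) \left(-4\right) \left(-4 - \left(\left(1 + 4\right) + 2\right)\right) - 135} = \frac{i \sqrt{15439}}{36 \left(-4 - \left(5 + 2\right)\right) - 135} = \frac{i \sqrt{15439}}{36 \left(-4 - 7\right) - 135} = \frac{i \sqrt{15439}}{36 \left(-11\right) - 135} = \frac{i \sqrt{15439}}{-396 - 135} = \frac{i \sqrt{15439}}{-531} = i \sqrt{15439} \left(- \frac{1}{531}\right) = - \frac{i \sqrt{15439}}{531}$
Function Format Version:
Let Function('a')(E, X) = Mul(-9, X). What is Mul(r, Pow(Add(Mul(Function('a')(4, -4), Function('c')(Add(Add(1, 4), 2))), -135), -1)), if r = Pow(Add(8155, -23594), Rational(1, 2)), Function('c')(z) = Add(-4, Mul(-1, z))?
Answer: Mul(Rational(-1, 531), I, Pow(15439, Rational(1, 2))) ≈ Mul(-0.23400, I)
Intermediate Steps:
r = Mul(I, Pow(15439, Rational(1, 2))) (r = Pow(-15439, Rational(1, 2)) = Mul(I, Pow(15439, Rational(1, 2))) ≈ Mul(124.25, I))
Mul(r, Pow(Add(Mul(Function('a')(4, -4), Function('c')(Add(Add(1, 4), 2))), -135), -1)) = Mul(Mul(I, Pow(15439, Rational(1, 2))), Pow(Add(Mul(Mul(-9, -4), Add(-4, Mul(-1, Add(Add(1, 4), 2)))), -135), -1)) = Mul(Mul(I, Pow(15439, Rational(1, 2))), Pow(Add(Mul(36, Add(-4, Mul(-1, Add(5, 2)))), -135), -1)) = Mul(Mul(I, Pow(15439, Rational(1, 2))), Pow(Add(Mul(36, Add(-4, Mul(-1, 7))), -135), -1)) = Mul(Mul(I, Pow(15439, Rational(1, 2))), Pow(Add(Mul(36, Add(-4, -7)), -135), -1)) = Mul(Mul(I, Pow(15439, Rational(1, 2))), Pow(Add(Mul(36, -11), -135), -1)) = Mul(Mul(I, Pow(15439, Rational(1, 2))), Pow(Add(-396, -135), -1)) = Mul(Mul(I, Pow(15439, Rational(1, 2))), Pow(-531, -1)) = Mul(Mul(I, Pow(15439, Rational(1, 2))), Rational(-1, 531)) = Mul(Rational(-1, 531), I, Pow(15439, Rational(1, 2)))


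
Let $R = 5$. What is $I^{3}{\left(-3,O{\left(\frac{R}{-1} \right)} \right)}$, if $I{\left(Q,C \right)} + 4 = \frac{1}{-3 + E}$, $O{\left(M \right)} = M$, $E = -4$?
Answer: $- \frac{24389}{343} \approx -71.105$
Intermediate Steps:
$I{\left(Q,C \right)} = - \frac{29}{7}$ ($I{\left(Q,C \right)} = -4 + \frac{1}{-3 - 4} = -4 + \frac{1}{-7} = -4 - \frac{1}{7} = - \frac{29}{7}$)
$I^{3}{\left(-3,O{\left(\frac{R}{-1} \right)} \right)} = \left(- \frac{29}{7}\right)^{3} = - \frac{24389}{343}$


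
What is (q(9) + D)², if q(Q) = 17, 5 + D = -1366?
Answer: 1833316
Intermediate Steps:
D = -1371 (D = -5 - 1366 = -1371)
(q(9) + D)² = (17 - 1371)² = (-1354)² = 1833316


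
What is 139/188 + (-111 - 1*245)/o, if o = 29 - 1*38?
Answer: 68179/1692 ≈ 40.295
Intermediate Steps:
o = -9 (o = 29 - 38 = -9)
139/188 + (-111 - 1*245)/o = 139/188 + (-111 - 1*245)/(-9) = 139*(1/188) + (-111 - 245)*(-⅑) = 139/188 - 356*(-⅑) = 139/188 + 356/9 = 68179/1692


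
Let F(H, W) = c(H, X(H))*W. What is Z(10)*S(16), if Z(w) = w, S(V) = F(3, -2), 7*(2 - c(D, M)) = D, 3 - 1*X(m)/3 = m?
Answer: -220/7 ≈ -31.429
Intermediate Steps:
X(m) = 9 - 3*m
c(D, M) = 2 - D/7
F(H, W) = W*(2 - H/7) (F(H, W) = (2 - H/7)*W = W*(2 - H/7))
S(V) = -22/7 (S(V) = (1/7)*(-2)*(14 - 1*3) = (1/7)*(-2)*(14 - 3) = (1/7)*(-2)*11 = -22/7)
Z(10)*S(16) = 10*(-22/7) = -220/7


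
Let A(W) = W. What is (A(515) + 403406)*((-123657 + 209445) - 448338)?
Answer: -146441558550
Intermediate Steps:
(A(515) + 403406)*((-123657 + 209445) - 448338) = (515 + 403406)*((-123657 + 209445) - 448338) = 403921*(85788 - 448338) = 403921*(-362550) = -146441558550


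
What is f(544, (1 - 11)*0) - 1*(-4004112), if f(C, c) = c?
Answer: 4004112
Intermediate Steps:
f(544, (1 - 11)*0) - 1*(-4004112) = (1 - 11)*0 - 1*(-4004112) = -10*0 + 4004112 = 0 + 4004112 = 4004112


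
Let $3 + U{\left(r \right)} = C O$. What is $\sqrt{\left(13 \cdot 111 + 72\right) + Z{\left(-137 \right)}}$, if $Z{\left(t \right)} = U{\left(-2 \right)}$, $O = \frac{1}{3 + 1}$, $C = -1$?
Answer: $\frac{\sqrt{6047}}{2} \approx 38.881$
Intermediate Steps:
$O = \frac{1}{4} \approx 0.25$
$U{\left(r \right)} = - \frac{13}{4}$ ($U{\left(r \right)} = -3 - \frac{1}{4} = - \frac{13}{4}$)
$Z{\left(t \right)} = - \frac{13}{4}$
$\sqrt{\left(13 \cdot 111 + 72\right) + Z{\left(-137 \right)}} = \sqrt{\left(13 \cdot 111 + 72\right) - \frac{13}{4}} = \sqrt{\left(1443 + 72\right) - \frac{13}{4}} = \sqrt{1515 - \frac{13}{4}} = \sqrt{\frac{6047}{4}} = \frac{\sqrt{6047}}{2}$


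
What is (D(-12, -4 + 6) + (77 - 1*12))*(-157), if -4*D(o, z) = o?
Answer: -10676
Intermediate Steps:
D(o, z) = -o/4
(D(-12, -4 + 6) + (77 - 1*12))*(-157) = (-¼*(-12) + (77 - 1*12))*(-157) = (3 + (77 - 12))*(-157) = (3 + 65)*(-157) = 68*(-157) = -10676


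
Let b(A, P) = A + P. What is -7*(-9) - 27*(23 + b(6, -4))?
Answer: -612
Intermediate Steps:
-7*(-9) - 27*(23 + b(6, -4)) = -7*(-9) - 27*(23 + (6 - 4)) = 63 - 27*(23 + 2) = 63 - 27*25 = 63 - 675 = -612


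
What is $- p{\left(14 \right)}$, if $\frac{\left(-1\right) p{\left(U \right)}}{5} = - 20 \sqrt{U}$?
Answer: $- 100 \sqrt{14} \approx -374.17$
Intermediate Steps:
$p{\left(U \right)} = 100 \sqrt{U}$ ($p{\left(U \right)} = - 5 \left(- 20 \sqrt{U}\right) = 100 \sqrt{U}$)
$- p{\left(14 \right)} = - 100 \sqrt{14}$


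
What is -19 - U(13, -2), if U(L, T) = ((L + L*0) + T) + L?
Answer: -43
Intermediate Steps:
U(L, T) = T + 2*L (U(L, T) = ((L + 0) + T) + L = (L + T) + L = T + 2*L)
-19 - U(13, -2) = -19 - (-2 + 2*13) = -19 - (-2 + 26) = -19 - 1*24 = -19 - 24 = -43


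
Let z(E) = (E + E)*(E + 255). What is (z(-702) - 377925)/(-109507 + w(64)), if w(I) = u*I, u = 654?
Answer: -249663/67651 ≈ -3.6905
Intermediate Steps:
w(I) = 654*I
z(E) = 2*E*(255 + E) (z(E) = (2*E)*(255 + E) = 2*E*(255 + E))
(z(-702) - 377925)/(-109507 + w(64)) = (2*(-702)*(255 - 702) - 377925)/(-109507 + 654*64) = (2*(-702)*(-447) - 377925)/(-109507 + 41856) = (627588 - 377925)/(-67651) = 249663*(-1/67651) = -249663/67651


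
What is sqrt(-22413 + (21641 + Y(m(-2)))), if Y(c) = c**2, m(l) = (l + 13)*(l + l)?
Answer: 2*sqrt(291) ≈ 34.117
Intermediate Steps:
m(l) = 2*l*(13 + l) (m(l) = (13 + l)*(2*l) = 2*l*(13 + l))
sqrt(-22413 + (21641 + Y(m(-2)))) = sqrt(-22413 + (21641 + (2*(-2)*(13 - 2))**2)) = sqrt(-22413 + (21641 + (2*(-2)*11)**2)) = sqrt(-22413 + (21641 + (-44)**2)) = sqrt(-22413 + (21641 + 1936)) = sqrt(-22413 + 23577) = sqrt(1164) = 2*sqrt(291)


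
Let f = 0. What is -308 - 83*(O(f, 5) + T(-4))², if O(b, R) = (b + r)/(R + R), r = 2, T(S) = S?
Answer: -37663/25 ≈ -1506.5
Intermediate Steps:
O(b, R) = (2 + b)/(2*R) (O(b, R) = (b + 2)/(R + R) = (2 + b)/((2*R)) = (2 + b)*(1/(2*R)) = (2 + b)/(2*R))
-308 - 83*(O(f, 5) + T(-4))² = -308 - 83*((½)*(2 + 0)/5 - 4)² = -308 - 83*((½)*(⅕)*2 - 4)² = -308 - 83*(⅕ - 4)² = -308 - 83*(-19/5)² = -308 - 83*361/25 = -308 - 29963/25 = -37663/25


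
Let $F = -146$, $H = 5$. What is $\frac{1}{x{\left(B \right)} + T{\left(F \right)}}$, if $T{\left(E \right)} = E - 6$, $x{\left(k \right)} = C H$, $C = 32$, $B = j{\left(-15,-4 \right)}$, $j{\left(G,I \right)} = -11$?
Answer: $\frac{1}{8} \approx 0.125$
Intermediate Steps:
$B = -11$
$x{\left(k \right)} = 160$ ($x{\left(k \right)} = 32 \cdot 5 = 160$)
$T{\left(E \right)} = -6 + E$ ($T{\left(E \right)} = E - 6 = -6 + E$)
$\frac{1}{x{\left(B \right)} + T{\left(F \right)}} = \frac{1}{160 - 152} = \frac{1}{8}$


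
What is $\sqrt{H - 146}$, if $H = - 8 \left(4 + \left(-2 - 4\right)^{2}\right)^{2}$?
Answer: $i \sqrt{12946} \approx 113.78 i$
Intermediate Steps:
$H = -12800$ ($H = - 8 \left(4 + \left(-6\right)^{2}\right)^{2} = - 8 \left(4 + 36\right)^{2} = - 8 \cdot 40^{2} = \left(-8\right) 1600 = -12800$)
$\sqrt{H - 146} = \sqrt{-12800 - 146} = \sqrt{-12946} = i \sqrt{12946}$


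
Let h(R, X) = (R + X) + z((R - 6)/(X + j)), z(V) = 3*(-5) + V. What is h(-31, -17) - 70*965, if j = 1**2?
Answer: -1081771/16 ≈ -67611.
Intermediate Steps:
j = 1
z(V) = -15 + V
h(R, X) = -15 + R + X + (-6 + R)/(1 + X) (h(R, X) = (R + X) + (-15 + (R - 6)/(X + 1)) = (R + X) + (-15 + (-6 + R)/(1 + X)) = -15 + R + X + (-6 + R)/(1 + X))
h(-31, -17) - 70*965 = (-6 - 31 + (1 - 17)*(-15 - 31 - 17))/(1 - 17) - 70*965 = (-6 - 31 - 16*(-63))/(-16) - 67550 = -(-6 - 31 + 1008)/16 - 67550 = -1/16*971 - 67550 = -971/16 - 67550 = -1081771/16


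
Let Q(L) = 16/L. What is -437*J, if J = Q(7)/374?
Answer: -3496/1309 ≈ -2.6707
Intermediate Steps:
J = 8/1309 (J = (16/7)/374 = (16*(⅐))*(1/374) = (16/7)*(1/374) = 8/1309 ≈ 0.0061115)
-437*J = -437*8/1309 = -3496/1309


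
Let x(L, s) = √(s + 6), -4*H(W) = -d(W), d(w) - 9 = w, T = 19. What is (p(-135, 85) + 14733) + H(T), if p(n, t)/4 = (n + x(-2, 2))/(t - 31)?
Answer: 14730 + 4*√2/27 ≈ 14730.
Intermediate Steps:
d(w) = 9 + w
H(W) = 9/4 + W/4 (H(W) = -(-1)*(9 + W)/4 = -(-9 - W)/4 = 9/4 + W/4)
x(L, s) = √(6 + s)
p(n, t) = 4*(n + 2*√2)/(-31 + t) (p(n, t) = 4*((n + √(6 + 2))/(t - 31)) = 4*((n + √8)/(-31 + t)) = 4*((n + 2*√2)/(-31 + t)) = 4*(n + 2*√2)/(-31 + t))
(p(-135, 85) + 14733) + H(T) = (4*(-135 + 2*√2)/(-31 + 85) + 14733) + (9/4 + (¼)*19) = (4*(-135 + 2*√2)/54 + 14733) + (9/4 + 19/4) = (4*(1/54)*(-135 + 2*√2) + 14733) + 7 = ((-10 + 4*√2/27) + 14733) + 7 = (14723 + 4*√2/27) + 7 = 14730 + 4*√2/27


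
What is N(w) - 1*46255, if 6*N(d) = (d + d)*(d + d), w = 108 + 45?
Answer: -30649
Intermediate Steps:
w = 153
N(d) = 2*d**2/3 (N(d) = ((d + d)*(d + d))/6 = ((2*d)*(2*d))/6 = (4*d**2)/6 = 2*d**2/3)
N(w) - 1*46255 = (2/3)*153**2 - 1*46255 = (2/3)*23409 - 46255 = 15606 - 46255 = -30649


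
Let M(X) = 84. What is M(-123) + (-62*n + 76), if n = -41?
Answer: 2702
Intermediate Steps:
M(-123) + (-62*n + 76) = 84 + (-62*(-41) + 76) = 84 + (2542 + 76) = 84 + 2618 = 2702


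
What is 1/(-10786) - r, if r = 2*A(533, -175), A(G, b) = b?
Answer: 3775099/10786 ≈ 350.00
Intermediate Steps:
r = -350 (r = 2*(-175) = -350)
1/(-10786) - r = 1/(-10786) - 1*(-350) = -1/10786 + 350 = 3775099/10786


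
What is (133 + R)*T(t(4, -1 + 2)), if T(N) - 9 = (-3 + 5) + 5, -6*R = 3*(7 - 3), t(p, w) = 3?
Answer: 2096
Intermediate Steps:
R = -2 (R = -(7 - 3)/2 = -4/2 = -1/6*12 = -2)
T(N) = 16 (T(N) = 9 + ((-3 + 5) + 5) = 9 + (2 + 5) = 9 + 7 = 16)
(133 + R)*T(t(4, -1 + 2)) = (133 - 2)*16 = 131*16 = 2096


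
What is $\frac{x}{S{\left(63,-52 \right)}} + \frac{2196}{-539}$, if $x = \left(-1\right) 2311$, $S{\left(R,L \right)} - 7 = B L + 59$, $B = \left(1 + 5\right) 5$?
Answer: $- \frac{2035195}{805266} \approx -2.5274$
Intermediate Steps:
$B = 30$ ($B = 6 \cdot 5 = 30$)
$S{\left(R,L \right)} = 66 + 30 L$ ($S{\left(R,L \right)} = 7 + \left(30 L + 59\right) = 7 + \left(59 + 30 L\right) = 66 + 30 L$)
$x = -2311$
$\frac{x}{S{\left(63,-52 \right)}} + \frac{2196}{-539} = - \frac{2311}{66 + 30 \left(-52\right)} + \frac{2196}{-539} = - \frac{2311}{66 - 1560} + 2196 \left(- \frac{1}{539}\right) = - \frac{2311}{-1494} - \frac{2196}{539} = \left(-2311\right) \left(- \frac{1}{1494}\right) - \frac{2196}{539} = \frac{2311}{1494} - \frac{2196}{539} = - \frac{2035195}{805266}$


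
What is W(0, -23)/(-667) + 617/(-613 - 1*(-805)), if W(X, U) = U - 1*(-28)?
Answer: 410579/128064 ≈ 3.2060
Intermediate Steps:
W(X, U) = 28 + U (W(X, U) = U + 28 = 28 + U)
W(0, -23)/(-667) + 617/(-613 - 1*(-805)) = (28 - 23)/(-667) + 617/(-613 - 1*(-805)) = 5*(-1/667) + 617/(-613 + 805) = -5/667 + 617/192 = 410579/128064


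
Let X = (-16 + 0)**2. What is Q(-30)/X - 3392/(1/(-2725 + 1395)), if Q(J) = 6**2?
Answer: 288727049/64 ≈ 4.5114e+6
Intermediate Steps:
Q(J) = 36
X = 256 (X = (-16)**2 = 256)
Q(-30)/X - 3392/(1/(-2725 + 1395)) = 36/256 - 3392/(1/(-2725 + 1395)) = 36*(1/256) - 3392/(1/(-1330)) = 9/64 - 3392/(-1/1330) = 9/64 - 3392*(-1330) = 9/64 + 4511360 = 288727049/64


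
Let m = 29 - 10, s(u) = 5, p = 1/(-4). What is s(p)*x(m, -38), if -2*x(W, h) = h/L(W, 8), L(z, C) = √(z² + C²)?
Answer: 19*√17/17 ≈ 4.6082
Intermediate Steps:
p = -¼ (p = 1*(-¼) = -¼ ≈ -0.25000)
L(z, C) = √(C² + z²)
m = 19
x(W, h) = -h/(2*√(64 + W²)) (x(W, h) = -h/(2*(√(8² + W²))) = -h/(2*(√(64 + W²))) = -h/(2*√(64 + W²)))
s(p)*x(m, -38) = 5*(-½*(-38)/√(64 + 19²)) = 5*(-½*(-38)/√(64 + 361)) = 5*(-½*(-38)/√425) = 5*(-½*(-38)*√17/85) = 5*(19*√17/85) = 19*√17/17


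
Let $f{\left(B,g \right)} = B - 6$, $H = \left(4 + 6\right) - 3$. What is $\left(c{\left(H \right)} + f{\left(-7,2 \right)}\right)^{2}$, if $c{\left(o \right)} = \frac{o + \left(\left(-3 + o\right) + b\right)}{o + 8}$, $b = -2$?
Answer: $\frac{3844}{25} \approx 153.76$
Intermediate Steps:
$H = 7$ ($H = 10 - 3 = 7$)
$f{\left(B,g \right)} = -6 + B$ ($f{\left(B,g \right)} = B - 6 = -6 + B$)
$c{\left(o \right)} = \frac{-5 + 2 o}{8 + o}$ ($c{\left(o \right)} = \frac{o + \left(\left(-3 + o\right) - 2\right)}{o + 8} = \frac{o + \left(-5 + o\right)}{8 + o} = \frac{-5 + 2 o}{8 + o}$)
$\left(c{\left(H \right)} + f{\left(-7,2 \right)}\right)^{2} = \left(\frac{-5 + 2 \cdot 7}{8 + 7} - 13\right)^{2} = \left(\frac{-5 + 14}{15} - 13\right)^{2} = \left(\frac{1}{15} \cdot 9 - 13\right)^{2} = \left(\frac{3}{5} - 13\right)^{2} = \left(- \frac{62}{5}\right)^{2} = \frac{3844}{25}$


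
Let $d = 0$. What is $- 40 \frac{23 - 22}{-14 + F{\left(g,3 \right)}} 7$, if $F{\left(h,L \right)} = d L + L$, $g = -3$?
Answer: $\frac{280}{11} \approx 25.455$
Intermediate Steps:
$F{\left(h,L \right)} = L$ ($F{\left(h,L \right)} = 0 L + L = 0 + L = L$)
$- 40 \frac{23 - 22}{-14 + F{\left(g,3 \right)}} 7 = - 40 \frac{23 - 22}{-14 + 3} \cdot 7 = - 40 \cdot 1 \frac{1}{-11} \cdot 7 = - 40 \cdot 1 \left(- \frac{1}{11}\right) 7 = \left(-40\right) \left(- \frac{1}{11}\right) 7 = \frac{40}{11} \cdot 7 = \frac{280}{11}$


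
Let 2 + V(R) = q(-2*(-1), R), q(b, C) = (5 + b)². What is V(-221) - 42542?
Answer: -42495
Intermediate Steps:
V(R) = 47 (V(R) = -2 + (5 - 2*(-1))² = -2 + (5 + 2)² = -2 + 7² = -2 + 49 = 47)
V(-221) - 42542 = 47 - 42542 = -42495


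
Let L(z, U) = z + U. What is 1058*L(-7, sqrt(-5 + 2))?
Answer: -7406 + 1058*I*sqrt(3) ≈ -7406.0 + 1832.5*I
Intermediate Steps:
L(z, U) = U + z
1058*L(-7, sqrt(-5 + 2)) = 1058*(sqrt(-5 + 2) - 7) = 1058*(sqrt(-3) - 7) = 1058*(I*sqrt(3) - 7) = 1058*(-7 + I*sqrt(3)) = -7406 + 1058*I*sqrt(3)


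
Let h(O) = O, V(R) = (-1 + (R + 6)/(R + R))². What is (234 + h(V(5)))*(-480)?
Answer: -561624/5 ≈ -1.1232e+5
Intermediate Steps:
V(R) = (-1 + (6 + R)/(2*R))² (V(R) = (-1 + (6 + R)/((2*R)))² = (-1 + (6 + R)*(1/(2*R)))² = (-1 + (6 + R)/(2*R))²)
(234 + h(V(5)))*(-480) = (234 + (¼)*(-6 + 5)²/5²)*(-480) = (234 + (¼)*(1/25)*(-1)²)*(-480) = (234 + (¼)*(1/25)*1)*(-480) = (234 + 1/100)*(-480) = (23401/100)*(-480) = -561624/5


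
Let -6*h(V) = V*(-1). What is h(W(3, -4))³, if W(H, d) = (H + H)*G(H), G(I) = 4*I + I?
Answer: 3375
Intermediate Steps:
G(I) = 5*I
W(H, d) = 10*H² (W(H, d) = (H + H)*(5*H) = (2*H)*(5*H) = 10*H²)
h(V) = V/6 (h(V) = -V*(-1)/6 = -(-1)*V/6 = V/6)
h(W(3, -4))³ = ((10*3²)/6)³ = ((10*9)/6)³ = ((⅙)*90)³ = 15³ = 3375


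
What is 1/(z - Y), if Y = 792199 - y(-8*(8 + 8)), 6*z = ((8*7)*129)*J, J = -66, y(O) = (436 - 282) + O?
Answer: -1/871637 ≈ -1.1473e-6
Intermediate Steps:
y(O) = 154 + O
z = -79464 (z = (((8*7)*129)*(-66))/6 = ((56*129)*(-66))/6 = (7224*(-66))/6 = (⅙)*(-476784) = -79464)
Y = 792173 (Y = 792199 - (154 - 8*(8 + 8)) = 792199 - (154 - 8*16) = 792199 - (154 - 128) = 792199 - 1*26 = 792199 - 26 = 792173)
1/(z - Y) = 1/(-79464 - 1*792173) = 1/(-79464 - 792173) = 1/(-871637) = -1/871637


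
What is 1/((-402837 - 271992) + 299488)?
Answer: -1/375341 ≈ -2.6642e-6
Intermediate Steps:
1/((-402837 - 271992) + 299488) = 1/(-674829 + 299488) = 1/(-375341) = -1/375341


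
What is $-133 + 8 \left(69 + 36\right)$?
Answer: $707$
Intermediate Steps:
$-133 + 8 \left(69 + 36\right) = -133 + 8 \cdot 105 = -133 + 840 = 707$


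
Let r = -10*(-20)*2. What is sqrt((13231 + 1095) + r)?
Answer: sqrt(14726) ≈ 121.35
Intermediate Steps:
r = 400 (r = 200*2 = 400)
sqrt((13231 + 1095) + r) = sqrt((13231 + 1095) + 400) = sqrt(14326 + 400) = sqrt(14726)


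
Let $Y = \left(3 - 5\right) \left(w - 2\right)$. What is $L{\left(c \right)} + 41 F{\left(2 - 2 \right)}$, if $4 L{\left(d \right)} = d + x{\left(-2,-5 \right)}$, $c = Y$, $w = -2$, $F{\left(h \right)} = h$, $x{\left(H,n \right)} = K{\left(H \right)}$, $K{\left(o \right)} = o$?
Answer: $\frac{3}{2} \approx 1.5$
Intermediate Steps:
$x{\left(H,n \right)} = H$
$Y = 8$ ($Y = \left(3 - 5\right) \left(-2 - 2\right) = \left(-2\right) \left(-4\right) = 8$)
$c = 8$
$L{\left(d \right)} = - \frac{1}{2} + \frac{d}{4}$ ($L{\left(d \right)} = \frac{d - 2}{4} = \frac{-2 + d}{4} = - \frac{1}{2} + \frac{d}{4}$)
$L{\left(c \right)} + 41 F{\left(2 - 2 \right)} = \left(- \frac{1}{2} + \frac{1}{4} \cdot 8\right) + 41 \left(2 - 2\right) = \left(- \frac{1}{2} + 2\right) + 41 \cdot 0 = \frac{3}{2} + 0 = \frac{3}{2}$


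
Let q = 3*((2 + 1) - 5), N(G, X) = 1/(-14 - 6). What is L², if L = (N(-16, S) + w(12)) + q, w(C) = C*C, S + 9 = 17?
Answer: 7612081/400 ≈ 19030.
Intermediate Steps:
S = 8 (S = -9 + 17 = 8)
w(C) = C²
N(G, X) = -1/20 (N(G, X) = 1/(-20) = -1/20)
q = -6 (q = 3*(3 - 5) = 3*(-2) = -6)
L = 2759/20 (L = (-1/20 + 12²) - 6 = (-1/20 + 144) - 6 = 2879/20 - 6 = 2759/20 ≈ 137.95)
L² = (2759/20)² = 7612081/400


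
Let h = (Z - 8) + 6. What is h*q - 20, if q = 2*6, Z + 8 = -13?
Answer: -296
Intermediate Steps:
Z = -21 (Z = -8 - 13 = -21)
h = -23 (h = (-21 - 8) + 6 = -29 + 6 = -23)
q = 12
h*q - 20 = -23*12 - 20 = -276 - 20 = -296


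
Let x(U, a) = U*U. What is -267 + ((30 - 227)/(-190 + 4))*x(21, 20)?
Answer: 12405/62 ≈ 200.08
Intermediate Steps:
x(U, a) = U²
-267 + ((30 - 227)/(-190 + 4))*x(21, 20) = -267 + ((30 - 227)/(-190 + 4))*21² = -267 - 197/(-186)*441 = -267 - 197*(-1/186)*441 = -267 + (197/186)*441 = -267 + 28959/62 = 12405/62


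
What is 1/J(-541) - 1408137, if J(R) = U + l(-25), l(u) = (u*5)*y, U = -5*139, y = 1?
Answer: -1154672341/820 ≈ -1.4081e+6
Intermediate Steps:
U = -695
l(u) = 5*u (l(u) = (u*5)*1 = (5*u)*1 = 5*u)
J(R) = -820 (J(R) = -695 + 5*(-25) = -695 - 125 = -820)
1/J(-541) - 1408137 = 1/(-820) - 1408137 = -1/820 - 1408137 = -1154672341/820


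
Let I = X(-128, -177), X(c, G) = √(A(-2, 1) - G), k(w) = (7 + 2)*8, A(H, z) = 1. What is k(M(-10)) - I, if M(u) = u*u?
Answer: 72 - √178 ≈ 58.658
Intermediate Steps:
M(u) = u²
k(w) = 72 (k(w) = 9*8 = 72)
X(c, G) = √(1 - G)
I = √178 (I = √(1 - 1*(-177)) = √(1 + 177) = √178 ≈ 13.342)
k(M(-10)) - I = 72 - √178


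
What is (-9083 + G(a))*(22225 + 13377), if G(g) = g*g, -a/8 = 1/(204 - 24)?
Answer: -654830113742/2025 ≈ -3.2337e+8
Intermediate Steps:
a = -2/45 (a = -8/(204 - 24) = -8/180 = -8*1/180 = -2/45 ≈ -0.044444)
G(g) = g**2
(-9083 + G(a))*(22225 + 13377) = (-9083 + (-2/45)**2)*(22225 + 13377) = (-9083 + 4/2025)*35602 = -18393071/2025*35602 = -654830113742/2025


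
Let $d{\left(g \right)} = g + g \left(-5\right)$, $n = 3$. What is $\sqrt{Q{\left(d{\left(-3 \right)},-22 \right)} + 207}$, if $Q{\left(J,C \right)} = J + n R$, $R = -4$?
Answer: $3 \sqrt{23} \approx 14.387$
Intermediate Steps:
$d{\left(g \right)} = - 4 g$ ($d{\left(g \right)} = g - 5 g = - 4 g$)
$Q{\left(J,C \right)} = -12 + J$ ($Q{\left(J,C \right)} = J + 3 \left(-4\right) = J - 12 = -12 + J$)
$\sqrt{Q{\left(d{\left(-3 \right)},-22 \right)} + 207} = \sqrt{\left(-12 - -12\right) + 207} = \sqrt{\left(-12 + 12\right) + 207} = \sqrt{0 + 207} = \sqrt{207} = 3 \sqrt{23}$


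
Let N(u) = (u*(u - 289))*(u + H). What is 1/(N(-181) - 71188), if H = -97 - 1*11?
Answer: -1/24656418 ≈ -4.0557e-8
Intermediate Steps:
H = -108 (H = -97 - 11 = -108)
N(u) = u*(-289 + u)*(-108 + u) (N(u) = (u*(u - 289))*(u - 108) = (u*(-289 + u))*(-108 + u) = u*(-289 + u)*(-108 + u))
1/(N(-181) - 71188) = 1/(-181*(31212 + (-181)**2 - 397*(-181)) - 71188) = 1/(-181*(31212 + 32761 + 71857) - 71188) = 1/(-181*135830 - 71188) = 1/(-24585230 - 71188) = 1/(-24656418) = -1/24656418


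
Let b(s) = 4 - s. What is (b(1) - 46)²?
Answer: 1849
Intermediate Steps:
(b(1) - 46)² = ((4 - 1*1) - 46)² = ((4 - 1) - 46)² = (3 - 46)² = (-43)² = 1849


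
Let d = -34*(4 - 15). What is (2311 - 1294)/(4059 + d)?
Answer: 1017/4433 ≈ 0.22942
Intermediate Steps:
d = 374 (d = -34*(-11) = 374)
(2311 - 1294)/(4059 + d) = (2311 - 1294)/(4059 + 374) = 1017/4433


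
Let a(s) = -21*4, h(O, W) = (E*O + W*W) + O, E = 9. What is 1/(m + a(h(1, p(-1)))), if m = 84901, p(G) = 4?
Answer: 1/84817 ≈ 1.1790e-5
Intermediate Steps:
h(O, W) = W² + 10*O (h(O, W) = (9*O + W*W) + O = (9*O + W²) + O = (W² + 9*O) + O = W² + 10*O)
a(s) = -84
1/(m + a(h(1, p(-1)))) = 1/(84901 - 84) = 1/84817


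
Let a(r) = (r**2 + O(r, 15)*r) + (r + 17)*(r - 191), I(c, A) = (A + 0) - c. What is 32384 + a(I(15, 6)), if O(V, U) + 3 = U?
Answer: 30757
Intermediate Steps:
O(V, U) = -3 + U
I(c, A) = A - c
a(r) = r**2 + 12*r + (-191 + r)*(17 + r) (a(r) = (r**2 + (-3 + 15)*r) + (r + 17)*(r - 191) = (r**2 + 12*r) + (17 + r)*(-191 + r) = (r**2 + 12*r) + (-191 + r)*(17 + r) = r**2 + 12*r + (-191 + r)*(17 + r))
32384 + a(I(15, 6)) = 32384 + (-3247 - 162*(6 - 1*15) + 2*(6 - 1*15)**2) = 32384 + (-3247 - 162*(6 - 15) + 2*(6 - 15)**2) = 32384 + (-3247 - 162*(-9) + 2*(-9)**2) = 32384 + (-3247 + 1458 + 2*81) = 32384 + (-3247 + 1458 + 162) = 32384 - 1627 = 30757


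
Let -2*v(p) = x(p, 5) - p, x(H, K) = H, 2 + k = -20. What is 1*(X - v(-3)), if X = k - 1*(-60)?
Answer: 38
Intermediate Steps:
k = -22 (k = -2 - 20 = -22)
X = 38 (X = -22 - 1*(-60) = -22 + 60 = 38)
v(p) = 0 (v(p) = -(p - p)/2 = -½*0 = 0)
1*(X - v(-3)) = 1*(38 - 1*0) = 1*(38 + 0) = 1*38 = 38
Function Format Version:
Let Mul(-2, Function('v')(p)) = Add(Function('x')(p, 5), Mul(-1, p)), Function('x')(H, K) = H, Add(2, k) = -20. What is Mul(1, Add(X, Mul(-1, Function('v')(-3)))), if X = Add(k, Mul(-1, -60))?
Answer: 38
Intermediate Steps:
k = -22 (k = Add(-2, -20) = -22)
X = 38 (X = Add(-22, Mul(-1, -60)) = Add(-22, 60) = 38)
Function('v')(p) = 0 (Function('v')(p) = Mul(Rational(-1, 2), Add(p, Mul(-1, p))) = Mul(Rational(-1, 2), 0) = 0)
Mul(1, Add(X, Mul(-1, Function('v')(-3)))) = Mul(1, Add(38, Mul(-1, 0))) = Mul(1, Add(38, 0)) = Mul(1, 38) = 38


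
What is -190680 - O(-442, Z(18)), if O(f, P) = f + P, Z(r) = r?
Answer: -190256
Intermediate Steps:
O(f, P) = P + f
-190680 - O(-442, Z(18)) = -190680 - (18 - 442) = -190680 - 1*(-424) = -190680 + 424 = -190256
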